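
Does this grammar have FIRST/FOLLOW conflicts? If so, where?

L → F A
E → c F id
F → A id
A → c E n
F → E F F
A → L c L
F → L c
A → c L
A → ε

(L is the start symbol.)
Nullable non-terminals: A.
FIRST sets used below: FIRST(L) = { 'c', 'id' }

A: nullable alternative(s) A → ε; FOLLOW(A) = { $, 'c', 'id' }
  A → c E n: FIRST \ {ε} = { 'c' } — overlaps FOLLOW(A) on { 'c' }: CONFLICT
  A → L c L: FIRST \ {ε} = { 'c', 'id' } — overlaps FOLLOW(A) on { 'c', 'id' }: CONFLICT
  A → c L: FIRST \ {ε} = { 'c' } — overlaps FOLLOW(A) on { 'c' }: CONFLICT
  A → ε: FIRST \ {ε} = { } — this is the only nullable alternative, skip

E, F, L have no nullable alternative, so no FIRST/FOLLOW check is needed there.

So the grammar has 3 FIRST/FOLLOW conflicts (marked CONFLICT above).

Answer: Yes. A → c E n with FOLLOW(A) on { 'c' }; A → L c L with FOLLOW(A) on { 'c', 'id' }; A → c L with FOLLOW(A) on { 'c' }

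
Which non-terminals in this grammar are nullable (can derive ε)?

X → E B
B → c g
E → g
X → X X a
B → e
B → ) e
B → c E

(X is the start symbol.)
None

There are no ε-productions, so no non-terminal can derive ε.
No non-terminals are nullable.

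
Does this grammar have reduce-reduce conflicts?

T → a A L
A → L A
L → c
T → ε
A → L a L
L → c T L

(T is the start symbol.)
Yes — I5: [L → c .] vs [T → .]

A reduce-reduce conflict occurs when an LR(0) state has two complete items [A → α .] and [B → β .] — both call for a reduction, and with no lookahead the parser cannot choose between them.

Augment with T' → T and build the canonical LR(0) collection (I0 = CLOSURE({[T' → . T]}), then GOTO on every symbol after a dot until no new states appear). It has 12 states:
  I0: { [T → . a A L], [T → .], [T' → . T] }  — shift, reduce
  I1: { [T' → T .] }  — accept
  I2: { [A → . L A], [A → . L a L], [L → . c T L], [L → . c], [T → a . A L] }  — shift
  I3: { [L → . c T L], [L → . c], [T → a A . L] }  — shift
  I4: { [A → . L A], [A → . L a L], [A → L . A], [A → L . a L], [L → . c T L], [L → . c] }  — shift
  I5: { [L → c . T L], [L → c .], [T → . a A L], [T → .] }  — shift, 2 reduces
  I6: { [L → . c T L], [L → . c], [L → c T . L] }  — shift
  I7: { [L → c T L .] }  — reduce
  I8: { [A → L A .] }  — reduce
  I9: { [A → L a . L], [L → . c T L], [L → . c] }  — shift
  I10: { [A → L a L .] }  — reduce
  I11: { [T → a A L .] }  — reduce

I5 contains complete items [L → c .], [T → .] — reduce-reduce conflict.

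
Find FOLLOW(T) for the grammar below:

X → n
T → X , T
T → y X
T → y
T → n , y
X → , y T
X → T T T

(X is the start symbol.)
{ $, ',', 'n', 'y' }

In T → X , T: T is at the end; this adds FOLLOW(T) to itself — nothing new
In X → , y T: T is at the end, add FOLLOW(X)
In X → T T T: T is followed by T T, add FIRST(T T) \ {ε} = { ',', 'n', 'y' }
In X → T T T: T is followed by T, add FIRST(T) \ {ε} = { ',', 'n', 'y' }
In X → T T T: T is at the end, add FOLLOW(X)

The FOLLOW sets referred to above (computed the same way, to a fixed point):
  FOLLOW(X) = { $, ',', 'n', 'y' }

Taking the union: FOLLOW(T) = { $, ',', 'n', 'y' }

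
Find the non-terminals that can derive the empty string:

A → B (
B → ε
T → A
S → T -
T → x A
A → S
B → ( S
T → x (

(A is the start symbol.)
ε-productions: B → ε
So B is immediately nullable.
No further non-terminal can be added: every production for the remaining non-terminals contains a terminal or a non-nullable non-terminal.
Nullable = { 'B' }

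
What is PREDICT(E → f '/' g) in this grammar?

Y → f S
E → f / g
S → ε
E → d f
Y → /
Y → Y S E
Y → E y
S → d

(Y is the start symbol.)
PREDICT(E → f '/' g) = (FIRST(RHS) \ {ε}) ∪ (FOLLOW(E) if ε ∈ FIRST(RHS), i.e. RHS ⇒* ε)
FIRST(f '/' g) = { 'f' }
ε ∉ FIRST(f '/' g), so FOLLOW(E) is not added.
PREDICT(E → f '/' g) = { 'f' }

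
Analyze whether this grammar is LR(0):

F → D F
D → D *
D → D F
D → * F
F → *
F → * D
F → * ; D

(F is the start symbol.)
A grammar is LR(0) if no state in the canonical LR(0) collection has:
  - both a shift item (dot before a terminal) and a complete item (shift-reduce conflict), or
  - two or more complete items (reduce-reduce conflict; the accept item [F' → F .] counts as a complete item here).

Augment with F' → F and build the canonical LR(0) collection (I0 = CLOSURE({[F' → . F]}), then GOTO on every symbol after a dot until no new states appear). It has 12 states:
  I0: { [D → . * F], [D → . D *], [D → . D F], [F → . * ; D], [F → . * D], [F → . *], [F → . D F], [F' → . F] }  — shift
  I1: { [D → * . F], [D → . * F], [D → . D *], [D → . D F], [F → * . ; D], [F → * . D], [F → * .], [F → . * ; D], [F → . * D], [F → . *], [F → . D F] }  — shift, reduce
  I2: { [D → . * F], [D → . D *], [D → . D F], [D → D . *], [D → D . F], [F → . * ; D], [F → . * D], [F → . *], [F → . D F], [F → D . F] }  — shift
  I3: { [F' → F .] }  — accept
  I4: { [D → * . F], [D → . * F], [D → . D *], [D → . D F], [D → D * .], [F → * . ; D], [F → * . D], [F → * .], [F → . * ; D], [F → . * D], [F → . *], [F → . D F] }  — shift, 2 reduces
  I5: { [D → D F .], [F → D F .] }  — 2 reduces
  I6: { [D → . * F], [D → . D *], [D → . D F], [F → * ; . D] }  — shift
  I7: { [D → . * F], [D → . D *], [D → . D F], [D → D . *], [D → D . F], [F → * D .], [F → . * ; D], [F → . * D], [F → . *], [F → . D F], [F → D . F] }  — shift, reduce
  I8: { [D → * F .] }  — reduce
  I9: { [D → * . F], [D → . * F], [D → . D *], [D → . D F], [F → . * ; D], [F → . * D], [F → . *], [F → . D F] }  — shift
  I10: { [D → . * F], [D → . D *], [D → . D F], [D → D . *], [D → D . F], [F → * ; D .], [F → . * ; D], [F → . * D], [F → . *], [F → . D F] }  — shift, reduce
  I11: { [D → D F .] }  — reduce

Conflict in state I1:
  Shift-reduce conflict between [F → * .] and [D → . * F]
So the grammar is NOT LR(0).

Answer: No. Shift-reduce conflict between [F → * .] and [D → . * F]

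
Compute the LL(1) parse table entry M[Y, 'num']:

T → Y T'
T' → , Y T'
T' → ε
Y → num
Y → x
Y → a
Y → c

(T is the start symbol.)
To find M[Y, 'num'], we find productions for Y where 'num' is in the predict set (PREDICT(N → α) = (FIRST(α) \ {ε}) ∪ (FOLLOW(N) if α ⇒* ε)).

Y → num: PREDICT = { 'num' }
  'num' is in predict set, so this production goes in M[Y, 'num']
Y → x: PREDICT = { 'x' }
Y → a: PREDICT = { 'a' }
Y → c: PREDICT = { 'c' }

M[Y, 'num'] = Y → num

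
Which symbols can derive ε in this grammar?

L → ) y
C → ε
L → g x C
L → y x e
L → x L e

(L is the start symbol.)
ε-productions: C → ε
So C is immediately nullable.
No further non-terminal can be added: every production for the remaining non-terminals contains a terminal or a non-nullable non-terminal.
Nullable = { 'C' }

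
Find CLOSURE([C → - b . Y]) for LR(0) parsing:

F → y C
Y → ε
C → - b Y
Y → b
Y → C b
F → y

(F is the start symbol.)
{ [C → - b . Y], [C → . - b Y], [Y → . C b], [Y → . b], [Y → .] }

Start with: [C → - b . Y]
  [C → - b . Y] has the dot before Y: add [Y → .], [Y → . b], [Y → . C b]
  [Y → . C b] has the dot before C: add [C → . - b Y]
No further items can be added.

CLOSURE = { [C → - b . Y], [C → . - b Y], [Y → . C b], [Y → . b], [Y → .] }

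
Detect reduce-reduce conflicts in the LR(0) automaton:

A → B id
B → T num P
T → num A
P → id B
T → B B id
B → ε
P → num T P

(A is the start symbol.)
A reduce-reduce conflict occurs when an LR(0) state has two complete items [A → α .] and [B → β .] — both call for a reduction, and with no lookahead the parser cannot choose between them.

Augment with A' → A and build the canonical LR(0) collection (I0 = CLOSURE({[A' → . A]}), then GOTO on every symbol after a dot until no new states appear). It has 19 states:
  I0: { [A → . B id], [A' → . A], [B → . T num P], [B → .], [T → . B B id], [T → . num A] }  — shift, reduce
  I1: { [A' → A .] }  — accept
  I2: { [A → B . id], [B → . T num P], [B → .], [T → . B B id], [T → . num A], [T → B . B id] }  — shift, reduce
  I3: { [B → T . num P] }  — shift
  I4: { [A → . B id], [B → . T num P], [B → .], [T → . B B id], [T → . num A], [T → num . A] }  — shift, reduce
  I5: { [T → num A .] }  — reduce
  I6: { [B → T num . P], [P → . id B], [P → . num T P] }  — shift
  I7: { [B → T num P .] }  — reduce
  I8: { [B → . T num P], [B → .], [P → id . B], [T → . B B id], [T → . num A] }  — shift, reduce
  I9: { [B → . T num P], [B → .], [P → num . T P], [T → . B B id], [T → . num A] }  — shift, reduce
  I10: { [B → . T num P], [B → .], [T → . B B id], [T → . num A], [T → B . B id] }  — shift, reduce
  I11: { [B → T . num P], [P → . id B], [P → . num T P], [P → num T . P] }  — shift
  I12: { [P → num T P .] }  — reduce
  I13: { [B → . T num P], [B → .], [B → T num . P], [P → . id B], [P → . num T P], [P → num . T P], [T → . B B id], [T → . num A] }  — shift, reduce
  I14: { [A → . B id], [B → . T num P], [B → .], [P → num . T P], [T → . B B id], [T → . num A], [T → num . A] }  — shift, reduce
  I15: { [B → . T num P], [B → .], [T → . B B id], [T → . num A], [T → B . B id], [T → B B . id] }  — shift, reduce
  I16: { [T → B B id .] }  — reduce
  I17: { [B → . T num P], [B → .], [P → id B .], [T → . B B id], [T → . num A], [T → B . B id] }  — shift, 2 reduces
  I18: { [A → B id .] }  — reduce

I17 contains complete items [B → .], [P → id B .] — reduce-reduce conflict.

Answer: Yes — I17: [B → .] vs [P → id B .]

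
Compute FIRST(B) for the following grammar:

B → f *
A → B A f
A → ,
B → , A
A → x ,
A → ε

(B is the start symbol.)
To compute FIRST(B), examine every production with B on the left-hand side, reading each right-hand side left to right until a non-nullable symbol is reached.

From B → f *:
  - f is a terminal: add 'f' and stop
From B → , A:
  - ',' is a terminal: add ',' and stop

Collecting: FIRST(B) = { ',', 'f' }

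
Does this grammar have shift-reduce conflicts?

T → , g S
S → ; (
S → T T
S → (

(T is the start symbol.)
A shift-reduce conflict occurs when an LR(0) state has both:
  - a complete (reduce) item [A → α .] (dot at the end), and
  - a shift item [B → β . c γ] (dot before a terminal).

Augment with T' → T and build the canonical LR(0) collection (I0 = CLOSURE({[T' → . T]}), then GOTO on every symbol after a dot until no new states appear). It has 10 states:
  I0: { [T → . , g S], [T' → . T] }  — shift
  I1: { [T → , . g S] }  — shift
  I2: { [T' → T .] }  — accept
  I3: { [S → . (], [S → . ; (], [S → . T T], [T → , g . S], [T → . , g S] }  — shift
  I4: { [S → ( .] }  — reduce
  I5: { [S → ; . (] }  — shift
  I6: { [T → , g S .] }  — reduce
  I7: { [S → T . T], [T → . , g S] }  — shift
  I8: { [S → T T .] }  — reduce
  I9: { [S → ; ( .] }  — reduce

No state contains both a complete item and a shift item.

Answer: No shift-reduce conflicts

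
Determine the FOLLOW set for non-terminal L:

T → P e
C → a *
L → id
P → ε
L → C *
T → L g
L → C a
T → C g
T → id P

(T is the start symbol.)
{ 'g' }

To compute FOLLOW(L), find every occurrence of L on a right-hand side N → α L β: add FIRST(β) \ {ε}, and if β is empty or nullable also add FOLLOW(N). Iterate to a fixed point.

In T → L g: L is followed by g, add FIRST(g) \ {ε} = { 'g' }

Taking the union: FOLLOW(L) = { 'g' }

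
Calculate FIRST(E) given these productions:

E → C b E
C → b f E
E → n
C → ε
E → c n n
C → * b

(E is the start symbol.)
To compute FIRST(E), examine every production with E on the left-hand side, reading each right-hand side left to right until a non-nullable symbol is reached.

FIRST sets of the other non-terminals involved (by the same procedure, iterated to a fixed point):
  FIRST(C) = { '*', 'b', ε }

From E → C b E:
  - C is a non-terminal: add FIRST(C) \ {ε} = { '*', 'b' }
    C is nullable, so continue to the next symbol
  - b is a terminal: add 'b' and stop
From E → n:
  - n is a terminal: add 'n' and stop
From E → c n n:
  - c is a terminal: add 'c' and stop

Collecting: FIRST(E) = { '*', 'b', 'c', 'n' }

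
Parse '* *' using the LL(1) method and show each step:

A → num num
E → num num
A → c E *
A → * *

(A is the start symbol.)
Stack is shown with the top on the left.

Stack  Input  Action
--------------------
A $    * * $  output A → * *
* * $  * * $  match '*'
* $    * $    match '*'
$      $      accept

The string is accepted.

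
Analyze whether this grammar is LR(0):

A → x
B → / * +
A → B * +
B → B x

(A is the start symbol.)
Yes, the grammar is LR(0)

Augment with A' → A and build the canonical LR(0) collection (I0 = CLOSURE({[A' → . A]}), then GOTO on every symbol after a dot until no new states appear). It has 10 states:
  I0: { [A → . B * +], [A → . x], [A' → . A], [B → . / * +], [B → . B x] }  — shift
  I1: { [B → / . * +] }  — shift
  I2: { [A' → A .] }  — accept
  I3: { [A → B . * +], [B → B . x] }  — shift
  I4: { [A → x .] }  — reduce
  I5: { [A → B * . +] }  — shift
  I6: { [B → B x .] }  — reduce
  I7: { [A → B * + .] }  — reduce
  I8: { [B → / * . +] }  — shift
  I9: { [B → / * + .] }  — reduce

Every state is either a pure shift/goto state or contains exactly one complete item and nothing to shift — no conflicts. The grammar is LR(0).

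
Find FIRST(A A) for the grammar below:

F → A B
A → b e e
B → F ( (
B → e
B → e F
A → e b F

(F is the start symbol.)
{ 'b', 'e' }

FIRST sets of the non-terminals involved (from the grammar, by fixed-point iteration):
  FIRST(A) = { 'b', 'e' }

To compute FIRST(A A), process the symbols left to right:
Symbol A is a non-terminal. Add FIRST(A) \ {ε} = { 'b', 'e' }
A is not nullable (ε ∉ FIRST(A)), so stop here.
FIRST(A A) = { 'b', 'e' }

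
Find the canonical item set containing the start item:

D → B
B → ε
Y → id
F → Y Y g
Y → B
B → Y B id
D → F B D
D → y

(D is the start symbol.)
{ [B → . Y B id], [B → .], [D → . B], [D → . F B D], [D → . y], [D' → . D], [F → . Y Y g], [Y → . B], [Y → . id] }

First, augment the grammar with D' → D
I₀ = CLOSURE({ [D' → . D] }):
  [D' → . D] has the dot before D: add [D → . B], [D → . F B D], [D → . y]
  [D → . B] has the dot before B: add [B → .], [B → . Y B id]
  [D → . F B D] has the dot before F: add [F → . Y Y g]
  [B → . Y B id] has the dot before Y: add [Y → . id], [Y → . B]
No further items can be added.

I₀ = { [B → . Y B id], [B → .], [D → . B], [D → . F B D], [D → . y], [D' → . D], [F → . Y Y g], [Y → . B], [Y → . id] }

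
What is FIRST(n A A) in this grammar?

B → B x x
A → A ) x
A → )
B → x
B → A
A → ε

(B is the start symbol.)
To compute FIRST(n A A), process the symbols left to right:
Symbol n is a terminal. Add 'n' and stop.
FIRST(n A A) = { 'n' }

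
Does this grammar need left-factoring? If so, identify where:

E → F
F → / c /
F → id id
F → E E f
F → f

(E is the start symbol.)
No, left-factoring is not needed

Left-factoring is needed when two productions for the same non-terminal
share a common prefix on the right-hand side.

Productions for F:
  F → / c /
  F → id id
  F → E E f
  F → f

No common prefixes found.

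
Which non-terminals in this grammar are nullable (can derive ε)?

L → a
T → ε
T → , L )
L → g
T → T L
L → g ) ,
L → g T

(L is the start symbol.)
{ 'T' }

A non-terminal is nullable if it can derive ε (the empty string): either it has an ε-production, or it has a production whose right-hand side consists entirely of nullable non-terminals.

ε-productions: T → ε
So T is immediately nullable.
No further non-terminal can be added: every production for the remaining non-terminals contains a terminal or a non-nullable non-terminal.
Nullable = { 'T' }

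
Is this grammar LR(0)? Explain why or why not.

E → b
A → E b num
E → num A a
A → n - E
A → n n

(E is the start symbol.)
Yes, the grammar is LR(0)

A grammar is LR(0) if no state in the canonical LR(0) collection has:
  - both a shift item (dot before a terminal) and a complete item (shift-reduce conflict), or
  - two or more complete items (reduce-reduce conflict; the accept item [E' → E .] counts as a complete item here).

Augment with E' → E and build the canonical LR(0) collection (I0 = CLOSURE({[E' → . E]}), then GOTO on every symbol after a dot until no new states appear). It has 13 states:
  I0: { [E → . b], [E → . num A a], [E' → . E] }  — shift
  I1: { [E' → E .] }  — accept
  I2: { [E → b .] }  — reduce
  I3: { [A → . E b num], [A → . n - E], [A → . n n], [E → . b], [E → . num A a], [E → num . A a] }  — shift
  I4: { [E → num A . a] }  — shift
  I5: { [A → E . b num] }  — shift
  I6: { [A → n . - E], [A → n . n] }  — shift
  I7: { [A → n - . E], [E → . b], [E → . num A a] }  — shift
  I8: { [A → n n .] }  — reduce
  I9: { [A → n - E .] }  — reduce
  I10: { [A → E b . num] }  — shift
  I11: { [A → E b num .] }  — reduce
  I12: { [E → num A a .] }  — reduce

Every state is either a pure shift/goto state or contains exactly one complete item and nothing to shift — no conflicts. The grammar is LR(0).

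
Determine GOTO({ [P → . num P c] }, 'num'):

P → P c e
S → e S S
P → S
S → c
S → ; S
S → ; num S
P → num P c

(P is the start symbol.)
{ [P → . P c e], [P → . S], [P → . num P c], [P → num . P c], [S → . ; S], [S → . ; num S], [S → . c], [S → . e S S] }

GOTO(I, 'num') = CLOSURE({ [A → αX.β] : [A → α.Xβ] ∈ I, X = 'num' })

Items with dot before 'num', with the dot advanced:
  [P → . num P c] → [P → num . P c]
Closure of the advanced items:
  [P → num . P c] has the dot before P: add [P → . P c e], [P → . S], [P → . num P c]
  [P → . S] has the dot before S: add [S → . e S S], [S → . c], [S → . ; S], [S → . ; num S]

GOTO = { [P → . P c e], [P → . S], [P → . num P c], [P → num . P c], [S → . ; S], [S → . ; num S], [S → . c], [S → . e S S] }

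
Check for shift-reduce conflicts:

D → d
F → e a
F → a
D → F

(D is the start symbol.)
No shift-reduce conflicts

Augment with D' → D and build the canonical LR(0) collection (I0 = CLOSURE({[D' → . D]}), then GOTO on every symbol after a dot until no new states appear). It has 7 states:
  I0: { [D → . F], [D → . d], [D' → . D], [F → . a], [F → . e a] }  — shift
  I1: { [D' → D .] }  — accept
  I2: { [D → F .] }  — reduce
  I3: { [F → a .] }  — reduce
  I4: { [D → d .] }  — reduce
  I5: { [F → e . a] }  — shift
  I6: { [F → e a .] }  — reduce

No state contains both a complete item and a shift item.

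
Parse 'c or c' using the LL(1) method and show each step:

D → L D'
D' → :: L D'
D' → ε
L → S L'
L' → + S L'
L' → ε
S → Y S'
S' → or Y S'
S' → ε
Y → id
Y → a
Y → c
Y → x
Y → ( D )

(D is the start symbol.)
Stack is shown with the top on the left.

Stack            Input     Action
---------------------------------
D $              c or c $  output D → L D'
L D' $           c or c $  output L → S L'
S L' D' $        c or c $  output S → Y S'
Y S' L' D' $     c or c $  output Y → c
c S' L' D' $     c or c $  match 'c'
S' L' D' $       or c $    output S' → or Y S'
or Y S' L' D' $  or c $    match 'or'
Y S' L' D' $     c $       output Y → c
c S' L' D' $     c $       match 'c'
S' L' D' $       $         output S' → ε
L' D' $          $         output L' → ε
D' $             $         output D' → ε
$                $         accept

The string is accepted.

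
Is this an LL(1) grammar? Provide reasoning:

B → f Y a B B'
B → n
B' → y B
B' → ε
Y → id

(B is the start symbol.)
A grammar is LL(1) if for each non-terminal N with multiple productions, the predict sets of those productions are pairwise disjoint, where PREDICT(N → α) = (FIRST(α) \ {ε}) ∪ (FOLLOW(N) if α ⇒* ε).

Relevant sets:
  FOLLOW(B') = { $, 'y' }

For B:
  PREDICT(B → f Y a B B') = { 'f' }
  PREDICT(B → n) = { 'n' }
For B':
  PREDICT(B' → y B) = { 'y' }
  PREDICT(B' → ε) = { $, 'y' }
Y has a single production, so nothing to check there.

Conflict found: Predict set conflict for B': { 'y' }
The grammar is NOT LL(1).

Answer: No. Predict set conflict for B': { 'y' }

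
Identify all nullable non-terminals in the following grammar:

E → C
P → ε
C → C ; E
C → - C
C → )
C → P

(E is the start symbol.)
{ 'C', 'E', 'P' }

ε-productions: P → ε
So P is immediately nullable.
C → P: every symbol on the right is nullable, so C is nullable too.
E → C: every symbol on the right is nullable, so E is nullable too.
Every non-terminal is now nullable.
Nullable = { 'C', 'E', 'P' }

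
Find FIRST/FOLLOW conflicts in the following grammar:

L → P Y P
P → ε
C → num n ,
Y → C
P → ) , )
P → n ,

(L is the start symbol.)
Nullable non-terminals: P.

P: nullable alternative(s) P → ε; FOLLOW(P) = { $, 'num' }
  P → ε: FIRST \ {ε} = { } — this is the only nullable alternative, skip
  P → ) , ): FIRST \ {ε} = { ')' } — disjoint from FOLLOW(P)
  P → n ,: FIRST \ {ε} = { 'n' } — disjoint from FOLLOW(P)

C, L, Y have no nullable alternative, so no FIRST/FOLLOW check is needed there.

No FIRST/FOLLOW conflicts found.

Answer: No FIRST/FOLLOW conflicts.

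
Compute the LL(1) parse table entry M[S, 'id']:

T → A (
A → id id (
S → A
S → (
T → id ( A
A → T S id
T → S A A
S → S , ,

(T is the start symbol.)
To find M[S, 'id'], we find productions for S where 'id' is in the predict set (PREDICT(N → α) = (FIRST(α) \ {ε}) ∪ (FOLLOW(N) if α ⇒* ε)).

Relevant sets:
  FIRST(A) = { '(', 'id' }
  FIRST(S) = { '(', 'id' }

S → A: PREDICT = { '(', 'id' }
  'id' is in predict set, so this production goes in M[S, 'id']
S → (: PREDICT = { '(' }
S → S , ,: PREDICT = { '(', 'id' }
  'id' is in predict set, so this production goes in M[S, 'id']

M[S, 'id'] = S → A, S → S , ,  (a multiply-defined cell — the grammar is not LL(1))

Answer: S → A, S → S , ,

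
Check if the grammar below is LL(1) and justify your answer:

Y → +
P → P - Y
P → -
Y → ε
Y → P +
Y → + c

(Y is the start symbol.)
No. Predict set conflict for Y: { '+' }

A grammar is LL(1) if for each non-terminal N with multiple productions, the predict sets of those productions are pairwise disjoint, where PREDICT(N → α) = (FIRST(α) \ {ε}) ∪ (FOLLOW(N) if α ⇒* ε).

Relevant sets:
  FIRST(P) = { '-' }
  FOLLOW(Y) = { $, '+', '-' }

For Y:
  PREDICT(Y → '+') = { '+' }
  PREDICT(Y → ε) = { $, '+', '-' }
  PREDICT(Y → P '+') = { '-' }
  PREDICT(Y → '+' c) = { '+' }
For P:
  PREDICT(P → P '-' Y) = { '-' }
  PREDICT(P → '-') = { '-' }

Conflict found: Predict set conflict for Y: { '+' }
The grammar is NOT LL(1).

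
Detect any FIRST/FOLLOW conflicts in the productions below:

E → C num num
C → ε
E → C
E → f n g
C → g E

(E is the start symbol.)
Nullable non-terminals: C, E.
FIRST sets used below: FIRST(C) = { 'g', ε }

C: nullable alternative(s) C → ε; FOLLOW(C) = { $, 'num' }
  C → ε: FIRST \ {ε} = { } — this is the only nullable alternative, skip
  C → g E: FIRST \ {ε} = { 'g' } — disjoint from FOLLOW(C)

E: nullable alternative(s) E → C; FOLLOW(E) = { $, 'num' }
  E → C num num: FIRST \ {ε} = { 'g', 'num' } — overlaps FOLLOW(E) on { 'num' }: CONFLICT
  E → C: FIRST \ {ε} = { 'g' } — this is the only nullable alternative, skip
  E → f n g: FIRST \ {ε} = { 'f' } — disjoint from FOLLOW(E)

So the grammar has 1 FIRST/FOLLOW conflict (marked CONFLICT above).

Answer: Yes. E → C num num with FOLLOW(E) on { 'num' }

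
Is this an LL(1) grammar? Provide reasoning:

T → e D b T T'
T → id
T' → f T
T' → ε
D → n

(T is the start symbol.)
Relevant sets:
  FOLLOW(T') = { $, 'f' }

For T:
  PREDICT(T → e D b T T') = { 'e' }
  PREDICT(T → id) = { 'id' }
For T':
  PREDICT(T' → f T) = { 'f' }
  PREDICT(T' → ε) = { $, 'f' }
D has a single production, so nothing to check there.

Conflict found: Predict set conflict for T': { 'f' }
The grammar is NOT LL(1).

Answer: No. Predict set conflict for T': { 'f' }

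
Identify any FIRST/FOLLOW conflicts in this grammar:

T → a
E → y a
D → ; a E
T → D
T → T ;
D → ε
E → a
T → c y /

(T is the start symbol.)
Yes. T → T ';' with FOLLOW(T) on { ';' }; D → ';' a E with FOLLOW(D) on { ';' }

A FIRST/FOLLOW conflict occurs when a non-terminal N has a nullable alternative N → β (β ⇒* ε) and another alternative N → α with FIRST(α) ∩ FOLLOW(N) ≠ ∅: on such a lookahead the parser cannot decide between expanding α and letting N vanish via β.

Nullable non-terminals: D, T.
FIRST sets used below: FIRST(D) = { ';', ε }, FIRST(T) = { ';', 'a', 'c', ε }

D: nullable alternative(s) D → ε; FOLLOW(D) = { $, ';' }
  D → ; a E: FIRST \ {ε} = { ';' } — overlaps FOLLOW(D) on { ';' }: CONFLICT
  D → ε: FIRST \ {ε} = { } — this is the only nullable alternative, skip

T: nullable alternative(s) T → D; FOLLOW(T) = { $, ';' }
  T → a: FIRST \ {ε} = { 'a' } — disjoint from FOLLOW(T)
  T → D: FIRST \ {ε} = { ';' } — this is the only nullable alternative, skip
  T → T ;: FIRST \ {ε} = { ';', 'a', 'c' } — overlaps FOLLOW(T) on { ';' }: CONFLICT
  T → c y /: FIRST \ {ε} = { 'c' } — disjoint from FOLLOW(T)

E has no nullable alternative, so no FIRST/FOLLOW check is needed there.

So the grammar has 2 FIRST/FOLLOW conflicts (marked CONFLICT above).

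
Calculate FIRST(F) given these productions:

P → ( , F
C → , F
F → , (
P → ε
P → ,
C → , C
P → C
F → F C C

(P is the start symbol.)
To compute FIRST(F), examine every production with F on the left-hand side, reading each right-hand side left to right until a non-nullable symbol is reached.

From F → , (:
  - ',' is a terminal: add ',' and stop
From F → F C C:
  - F is the symbol being defined: contributes nothing new
    F is not nullable, so stop

Collecting: FIRST(F) = { ',' }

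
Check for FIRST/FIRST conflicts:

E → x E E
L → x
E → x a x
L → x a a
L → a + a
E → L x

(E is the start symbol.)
Yes. E → x E E / E → x a x on { 'x' }; E → x E E / E → L x on { 'x' }; E → x a x / E → L x on { 'x' }; L → x / L → x a a on { 'x' }

A FIRST/FIRST conflict occurs when two productions N → α and N → β for the same non-terminal have FIRST(α) ∩ FIRST(β) ≠ ∅ (with ε ∈ FIRST of a nullable right-hand side, so two nullable alternatives also conflict).

FIRST sets of the non-terminals at (or reachable through a nullable prefix from) the front of some alternative:
  FIRST(L) = { 'a', 'x' }

Productions for E:
  E → x E E: FIRST = { 'x' }
  E → x a x: FIRST = { 'x' }
  E → L x: FIRST = { 'a', 'x' }
Productions for L:
  L → x: FIRST = { 'x' }
  L → x a a: FIRST = { 'x' }
  L → a + a: FIRST = { 'a' }

Conflict for E: E → x E E and E → x a x
  Overlap: { 'x' }
Conflict for E: E → x E E and E → L x
  Overlap: { 'x' }
Conflict for E: E → x a x and E → L x
  Overlap: { 'x' }
Conflict for L: L → x and L → x a a
  Overlap: { 'x' }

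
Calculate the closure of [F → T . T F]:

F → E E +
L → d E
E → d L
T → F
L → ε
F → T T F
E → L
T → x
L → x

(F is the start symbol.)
To compute CLOSURE, for each item [A → α.Bβ] where B is a non-terminal, add [B → .γ] for all productions B → γ; repeat for the newly added items until nothing changes.

Start with: [F → T . T F]
  [F → T . T F] has the dot before T: add [T → . F], [T → . x]
  [T → . F] has the dot before F: add [F → . E E +], [F → . T T F]
  [F → . E E +] has the dot before E: add [E → . d L], [E → . L]
  [E → . L] has the dot before L: add [L → . d E], [L → .], [L → . x]
No further items can be added.

CLOSURE = { [E → . L], [E → . d L], [F → . E E +], [F → . T T F], [F → T . T F], [L → . d E], [L → . x], [L → .], [T → . F], [T → . x] }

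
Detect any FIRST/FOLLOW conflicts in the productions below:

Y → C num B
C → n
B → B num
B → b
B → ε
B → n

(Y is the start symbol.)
A FIRST/FOLLOW conflict occurs when a non-terminal N has a nullable alternative N → β (β ⇒* ε) and another alternative N → α with FIRST(α) ∩ FOLLOW(N) ≠ ∅: on such a lookahead the parser cannot decide between expanding α and letting N vanish via β.

Nullable non-terminals: B.
FIRST sets used below: FIRST(B) = { 'b', 'n', 'num', ε }

B: nullable alternative(s) B → ε; FOLLOW(B) = { $, 'num' }
  B → B num: FIRST \ {ε} = { 'b', 'n', 'num' } — overlaps FOLLOW(B) on { 'num' }: CONFLICT
  B → b: FIRST \ {ε} = { 'b' } — disjoint from FOLLOW(B)
  B → ε: FIRST \ {ε} = { } — this is the only nullable alternative, skip
  B → n: FIRST \ {ε} = { 'n' } — disjoint from FOLLOW(B)

C, Y have no nullable alternative, so no FIRST/FOLLOW check is needed there.

So the grammar has 1 FIRST/FOLLOW conflict (marked CONFLICT above).

Answer: Yes. B → B num with FOLLOW(B) on { 'num' }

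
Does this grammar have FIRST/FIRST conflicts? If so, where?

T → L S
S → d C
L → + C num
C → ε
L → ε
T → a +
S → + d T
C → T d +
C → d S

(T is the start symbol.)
Yes. C → T d '+' / C → d S on { 'd' }

FIRST sets of the non-terminals at (or reachable through a nullable prefix from) the front of some alternative:
  FIRST(L) = { '+', ε }
  FIRST(S) = { '+', 'd' }
  FIRST(T) = { '+', 'a', 'd' }

Productions for T:
  T → L S: FIRST = { '+', 'd' }
  T → a +: FIRST = { 'a' }
Productions for S:
  S → d C: FIRST = { 'd' }
  S → + d T: FIRST = { '+' }
Productions for L:
  L → + C num: FIRST = { '+' }
  L → ε: FIRST = { ε }
Productions for C:
  C → ε: FIRST = { ε }
  C → T d +: FIRST = { '+', 'a', 'd' }
  C → d S: FIRST = { 'd' }

Conflict for C: C → T d + and C → d S
  Overlap: { 'd' }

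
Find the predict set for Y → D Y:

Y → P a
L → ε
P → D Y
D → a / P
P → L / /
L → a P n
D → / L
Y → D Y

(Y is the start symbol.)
PREDICT(Y → D Y) = (FIRST(RHS) \ {ε}) ∪ (FOLLOW(Y) if ε ∈ FIRST(RHS), i.e. RHS ⇒* ε)
FIRST(D) = { '/', 'a' }
FIRST(D Y) = { '/', 'a' }
ε ∉ FIRST(D Y), so FOLLOW(Y) is not added.
PREDICT(Y → D Y) = { '/', 'a' }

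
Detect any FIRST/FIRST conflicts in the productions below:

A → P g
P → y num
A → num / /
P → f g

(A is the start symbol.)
No FIRST/FIRST conflicts.

FIRST sets of the non-terminals at (or reachable through a nullable prefix from) the front of some alternative:
  FIRST(P) = { 'f', 'y' }

Productions for A:
  A → P g: FIRST = { 'f', 'y' }
  A → num / /: FIRST = { 'num' }
Productions for P:
  P → y num: FIRST = { 'y' }
  P → f g: FIRST = { 'f' }

All alternatives of each non-terminal have pairwise disjoint FIRST sets.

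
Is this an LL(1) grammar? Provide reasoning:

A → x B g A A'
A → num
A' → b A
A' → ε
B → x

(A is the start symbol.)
No. Predict set conflict for A': { 'b' }

A grammar is LL(1) if for each non-terminal N with multiple productions, the predict sets of those productions are pairwise disjoint, where PREDICT(N → α) = (FIRST(α) \ {ε}) ∪ (FOLLOW(N) if α ⇒* ε).

Relevant sets:
  FOLLOW(A') = { $, 'b' }

For A:
  PREDICT(A → x B g A A') = { 'x' }
  PREDICT(A → num) = { 'num' }
For A':
  PREDICT(A' → b A) = { 'b' }
  PREDICT(A' → ε) = { $, 'b' }
B has a single production, so nothing to check there.

Conflict found: Predict set conflict for A': { 'b' }
The grammar is NOT LL(1).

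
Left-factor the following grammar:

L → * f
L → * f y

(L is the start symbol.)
L → * f L'
L' → ε
L' → y

Left-factoring transforms A → αβ₁ | αβ₂ into A → αA' and A' → β₁ | β₂
(α is the longest common prefix among the alternatives). Repeat until
no nonterminal has two alternatives with a common prefix.

Round 1: L has alternatives sharing prefix '* f'. Introduce L': L → * f L'
  Add: L' → ε
  Add: L' → y

No remaining common prefixes — done.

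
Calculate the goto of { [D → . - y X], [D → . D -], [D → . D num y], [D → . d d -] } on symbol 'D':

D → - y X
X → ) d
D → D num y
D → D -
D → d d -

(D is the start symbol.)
{ [D → D . -], [D → D . num y] }

GOTO(I, 'D') = CLOSURE({ [A → αX.β] : [A → α.Xβ] ∈ I, X = 'D' })

Items with dot before 'D', with the dot advanced:
  [D → . D -] → [D → D . -]
  [D → . D num y] → [D → D . num y]
Closure adds nothing (no advanced item has the dot before a non-terminal).

GOTO = { [D → D . -], [D → D . num y] }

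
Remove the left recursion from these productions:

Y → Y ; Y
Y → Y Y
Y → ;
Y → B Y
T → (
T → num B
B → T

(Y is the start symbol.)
Y is directly left-recursive. The standard transformation for
  A → A α₁ | ... | A α_m | β₁ | ... | β_n
is
  A  → β₁ A' | ... | β_n A'
  A' → α₁ A' | ... | α_m A' | ε

Y → ; becomes Y → ; Y'
Y → B Y becomes Y → B Y Y'
Y → Y ; Y becomes Y' → ; Y Y'
Y → Y Y becomes Y' → Y Y'
Add Y' → ε

Productions for other non-terminals are unchanged:
  T → (
  T → num B
  B → T

Resulting grammar:
Y → ; Y'
Y → B Y Y'
Y' → ; Y Y'
Y' → Y Y'
Y' → ε
T → (
T → num B
B → T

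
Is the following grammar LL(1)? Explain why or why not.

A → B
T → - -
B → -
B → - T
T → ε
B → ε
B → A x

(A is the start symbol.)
No. Predict set conflict for B: { '-' }

Relevant sets:
  FIRST(A) = { '-', 'x', ε }
  FOLLOW(T) = { $, 'x' }
  FOLLOW(B) = { $, 'x' }

For T:
  PREDICT(T → '-' '-') = { '-' }
  PREDICT(T → ε) = { $, 'x' }
For B:
  PREDICT(B → '-') = { '-' }
  PREDICT(B → '-' T) = { '-' }
  PREDICT(B → ε) = { $, 'x' }
  PREDICT(B → A x) = { '-', 'x' }
A has a single production, so nothing to check there.

Conflict found: Predict set conflict for B: { '-' }
The grammar is NOT LL(1).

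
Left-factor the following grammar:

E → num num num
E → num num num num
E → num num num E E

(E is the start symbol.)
E → num num num E'
E' → ε
E' → num
E' → E E

Left-factoring transforms A → αβ₁ | αβ₂ into A → αA' and A' → β₁ | β₂
(α is the longest common prefix among the alternatives). Repeat until
no nonterminal has two alternatives with a common prefix.

Round 1: E has alternatives sharing prefix 'num num num'. Introduce E': E → num num num E'
  Add: E' → ε
  Add: E' → num
  Add: E' → E E

No remaining common prefixes — done.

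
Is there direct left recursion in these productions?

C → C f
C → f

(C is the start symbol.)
C → C f: LEFT RECURSIVE (starts with C)
C → f: starts with f

The grammar has direct left recursion on: C.

Answer: Yes, C is left-recursive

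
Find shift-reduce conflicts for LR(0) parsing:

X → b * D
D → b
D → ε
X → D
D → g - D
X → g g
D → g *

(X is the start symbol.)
Yes — I0: [D → .] vs [D → . b]; I3: [D → b .] vs [X → b . * D]; I6: [D → .] vs [D → . b]; I11: [D → .] vs [D → . b]

A shift-reduce conflict occurs when an LR(0) state has both:
  - a complete (reduce) item [A → α .] (dot at the end), and
  - a shift item [B → β . c γ] (dot before a terminal).

Augment with X' → X and build the canonical LR(0) collection (I0 = CLOSURE({[X' → . X]}), then GOTO on every symbol after a dot until no new states appear). It has 13 states:
  I0: { [D → . b], [D → . g *], [D → . g - D], [D → .], [X → . D], [X → . b * D], [X → . g g], [X' → . X] }  — shift, reduce
  I1: { [X → D .] }  — reduce
  I2: { [X' → X .] }  — accept
  I3: { [D → b .], [X → b . * D] }  — shift, reduce
  I4: { [D → g . *], [D → g . - D], [X → g . g] }  — shift
  I5: { [D → g * .] }  — reduce
  I6: { [D → . b], [D → . g *], [D → . g - D], [D → .], [D → g - . D] }  — shift, reduce
  I7: { [X → g g .] }  — reduce
  I8: { [D → g - D .] }  — reduce
  I9: { [D → b .] }  — reduce
  I10: { [D → g . *], [D → g . - D] }  — shift
  I11: { [D → . b], [D → . g *], [D → . g - D], [D → .], [X → b * . D] }  — shift, reduce
  I12: { [X → b * D .] }  — reduce

I0 contains reduce item [D → .] and shift items [D → . b], [D → . g *], [D → . g - D], [X → . b * D], [X → . g g] — shift-reduce conflict.
I3 contains reduce item [D → b .] and shift item [X → b . * D] — shift-reduce conflict.
I6 contains reduce item [D → .] and shift items [D → . b], [D → . g *], [D → . g - D] — shift-reduce conflict.
I11 contains reduce item [D → .] and shift items [D → . b], [D → . g *], [D → . g - D] — shift-reduce conflict.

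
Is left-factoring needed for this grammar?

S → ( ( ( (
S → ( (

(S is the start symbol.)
Yes, S has productions with common prefix '( ('

Left-factoring is needed when two productions for the same non-terminal
share a common prefix on the right-hand side.

Productions for S:
  S → ( ( ( (
  S → ( (

Found common prefix '( (' in productions for S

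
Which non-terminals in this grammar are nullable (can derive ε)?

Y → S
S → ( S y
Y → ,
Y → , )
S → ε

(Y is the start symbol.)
ε-productions: S → ε
So S is immediately nullable.
Y → S: every symbol on the right is nullable, so Y is nullable too.
Every non-terminal is now nullable.
Nullable = { 'S', 'Y' }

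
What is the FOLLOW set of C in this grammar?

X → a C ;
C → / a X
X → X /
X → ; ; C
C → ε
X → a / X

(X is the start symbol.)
{ $, '/', ';' }

To compute FOLLOW(C), find every occurrence of C on a right-hand side N → α C β: add FIRST(β) \ {ε}, and if β is empty or nullable also add FOLLOW(N). Iterate to a fixed point.

In X → a C ;: C is followed by ';', add FIRST(';') \ {ε} = { ';' }
In X → ; ; C: C is at the end, add FOLLOW(X)

The FOLLOW sets referred to above (computed the same way, to a fixed point):
  FOLLOW(X) = { $, '/', ';' }

Taking the union: FOLLOW(C) = { $, '/', ';' }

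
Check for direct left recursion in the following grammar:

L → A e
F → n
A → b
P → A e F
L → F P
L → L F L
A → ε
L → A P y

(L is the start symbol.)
Yes, L is left-recursive

Direct left recursion occurs when N → N α for some non-terminal N (the right-hand side begins with the left-hand side itself).

L → A e: starts with A
F → n: starts with n
A → b: starts with b
P → A e F: starts with A
L → F P: starts with F
L → L F L: LEFT RECURSIVE (starts with L)
A → ε: starts with ε
L → A P y: starts with A

The grammar has direct left recursion on: L.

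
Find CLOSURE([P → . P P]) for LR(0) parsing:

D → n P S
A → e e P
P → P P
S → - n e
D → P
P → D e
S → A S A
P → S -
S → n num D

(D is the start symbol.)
To compute CLOSURE, for each item [A → α.Bβ] where B is a non-terminal, add [B → .γ] for all productions B → γ; repeat for the newly added items until nothing changes.

Start with: [P → . P P]
  [P → . P P] has the dot before P: add [P → . D e], [P → . S -]
  [P → . D e] has the dot before D: add [D → . n P S], [D → . P]
  [P → . S -] has the dot before S: add [S → . - n e], [S → . A S A], [S → . n num D]
  [S → . A S A] has the dot before A: add [A → . e e P]
No further items can be added.

CLOSURE = { [A → . e e P], [D → . P], [D → . n P S], [P → . D e], [P → . P P], [P → . S -], [S → . - n e], [S → . A S A], [S → . n num D] }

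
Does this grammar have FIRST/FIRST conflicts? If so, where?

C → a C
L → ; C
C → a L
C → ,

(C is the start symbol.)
Yes. C → a C / C → a L on { 'a' }

A FIRST/FIRST conflict occurs when two productions N → α and N → β for the same non-terminal have FIRST(α) ∩ FIRST(β) ≠ ∅ (with ε ∈ FIRST of a nullable right-hand side, so two nullable alternatives also conflict).

Productions for C:
  C → a C: FIRST = { 'a' }
  C → a L: FIRST = { 'a' }
  C → ,: FIRST = { ',' }
L has only one production, so no FIRST/FIRST conflict is possible there.

Conflict for C: C → a C and C → a L
  Overlap: { 'a' }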